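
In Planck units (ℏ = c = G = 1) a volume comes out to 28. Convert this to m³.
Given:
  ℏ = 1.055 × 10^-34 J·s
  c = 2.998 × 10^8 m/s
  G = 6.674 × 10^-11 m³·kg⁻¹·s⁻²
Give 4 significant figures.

1.183 × 10^-103 m³

One Planck volume: V_P = (ℏG/c³)^(3/2) = 4.224 × 10^-105 m³.
28 × 4.224 × 10^-105 m³ = 1.183 × 10^-103 m³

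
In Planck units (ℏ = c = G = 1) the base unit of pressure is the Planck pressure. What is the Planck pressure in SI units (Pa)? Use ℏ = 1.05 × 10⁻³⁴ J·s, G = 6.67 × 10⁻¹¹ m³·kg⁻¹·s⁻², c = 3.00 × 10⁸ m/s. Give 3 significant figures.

4.68 × 10¹¹³ Pa

p_P = c⁷/(ℏG²)
  = 2.19 × 10⁵⁹ / 4.67 × 10⁻⁵⁵
  = 4.68 × 10¹¹³ Pa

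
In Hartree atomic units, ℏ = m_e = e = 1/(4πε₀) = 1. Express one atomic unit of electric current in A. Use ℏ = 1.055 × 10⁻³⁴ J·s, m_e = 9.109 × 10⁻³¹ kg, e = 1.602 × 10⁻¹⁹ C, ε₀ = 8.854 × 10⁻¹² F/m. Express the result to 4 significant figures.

Dimensional analysis gives I_au = e E_h/ℏ = m_e e⁵/((4πε₀)²ℏ³).
E_h = 4.354 × 10⁻¹⁸ J
e·E_h/ℏ = 6.612 × 10⁻³ A

6.612 × 10⁻³ A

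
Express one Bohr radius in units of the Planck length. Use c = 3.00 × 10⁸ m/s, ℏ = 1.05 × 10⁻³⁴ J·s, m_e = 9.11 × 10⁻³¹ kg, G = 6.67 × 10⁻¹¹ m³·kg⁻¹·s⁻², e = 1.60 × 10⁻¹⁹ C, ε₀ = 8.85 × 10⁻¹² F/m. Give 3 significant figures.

Bohr radius: a₀ = 4πε₀ℏ²/(m_e e²) = 5.26 × 10⁻¹¹ m
Planck length: ℓ_P = √(ℏG/c³) = 1.61 × 10⁻³⁵ m
ratio = 5.26 × 10⁻¹¹ / 1.61 × 10⁻³⁵ = 3.26 × 10²⁴

3.26 × 10²⁴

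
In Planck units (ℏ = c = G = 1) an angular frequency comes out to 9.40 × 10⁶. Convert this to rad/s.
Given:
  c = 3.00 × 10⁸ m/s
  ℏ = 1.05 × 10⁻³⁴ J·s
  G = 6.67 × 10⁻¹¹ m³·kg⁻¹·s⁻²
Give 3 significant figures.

1.75 × 10⁵⁰ rad/s

One Planck angular frequency: ω_P = √(c⁵/(ℏG)) = 1.86 × 10⁴³ rad/s.
9.40 × 10⁶ × 1.86 × 10⁴³ rad/s = 1.75 × 10⁵⁰ rad/s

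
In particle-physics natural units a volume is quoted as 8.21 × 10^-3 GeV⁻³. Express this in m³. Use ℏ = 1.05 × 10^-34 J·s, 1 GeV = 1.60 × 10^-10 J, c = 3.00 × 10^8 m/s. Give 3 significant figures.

Volume is [L]³ = [E]⁻³·(ℏc)³.
1 GeV⁻³ → (ℏc)³ × (1 GeV in J)⁻³ = 7.63 × 10^-48 m³.
Result: 8.21 × 10^-3 × 7.63 × 10^-48 = 6.26 × 10^-50 m³.

6.26 × 10^-50 m³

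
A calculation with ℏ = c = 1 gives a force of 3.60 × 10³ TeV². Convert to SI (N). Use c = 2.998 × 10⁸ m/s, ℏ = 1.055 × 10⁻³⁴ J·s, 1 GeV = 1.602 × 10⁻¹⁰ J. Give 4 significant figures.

2.921 × 10¹⁵ N

Force is [E]/[L] = [E]²/(ℏc); restore (ℏc)⁻¹.
1 GeV² → 1/(ℏc) × (1 GeV in J)² = 8.114 × 10⁵ N.
Convert the energy scale: 3.60 × 10³ TeV² = 3.60 × 10⁹ GeV².
Result: 3.60 × 10⁹ × 8.114 × 10⁵ = 2.921 × 10¹⁵ N.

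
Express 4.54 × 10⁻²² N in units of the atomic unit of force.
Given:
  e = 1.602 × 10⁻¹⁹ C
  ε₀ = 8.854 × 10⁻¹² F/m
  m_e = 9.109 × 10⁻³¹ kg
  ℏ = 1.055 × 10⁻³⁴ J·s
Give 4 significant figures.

5.523 × 10⁻¹⁵

atomic unit of force: F_au = E_h/a₀ = m_e²e⁶/((4πε₀)³ℏ⁴) = 8.220 × 10⁻⁸ N.
4.54 × 10⁻²² / 8.220 × 10⁻⁸ = 5.523 × 10⁻¹⁵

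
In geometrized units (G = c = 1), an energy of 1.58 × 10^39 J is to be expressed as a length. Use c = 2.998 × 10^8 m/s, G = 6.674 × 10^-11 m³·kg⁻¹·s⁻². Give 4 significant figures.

Energy → length via G/c⁴.
1.58 × 10^39 J × (G/c⁴) = 1.305 × 10^-5 m

1.305 × 10^-5 m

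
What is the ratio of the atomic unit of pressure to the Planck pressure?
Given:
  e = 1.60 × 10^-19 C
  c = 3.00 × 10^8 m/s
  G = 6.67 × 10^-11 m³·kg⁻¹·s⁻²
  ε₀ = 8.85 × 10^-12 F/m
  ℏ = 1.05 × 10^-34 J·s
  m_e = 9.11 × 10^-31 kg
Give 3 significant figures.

6.44 × 10^-101

atomic unit of pressure: P_au = E_h/a₀³ = m_e⁴e¹⁰/((4πε₀)⁵ℏ⁸) = 3.01 × 10^13 Pa
Planck pressure: p_P = c⁷/(ℏG²) = 4.68 × 10^113 Pa
ratio = 3.01 × 10^13 / 4.68 × 10^113 = 6.44 × 10^-101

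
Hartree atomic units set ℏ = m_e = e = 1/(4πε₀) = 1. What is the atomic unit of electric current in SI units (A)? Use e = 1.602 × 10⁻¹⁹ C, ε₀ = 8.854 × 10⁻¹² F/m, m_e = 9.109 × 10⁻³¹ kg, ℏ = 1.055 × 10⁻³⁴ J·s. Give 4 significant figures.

From ℏ = m_e = e = 1/(4πε₀) = 1 the current scale is I_au = e E_h/ℏ = m_e e⁵/((4πε₀)²ℏ³).
E_h = 4.354 × 10⁻¹⁸ J
e·E_h/ℏ = 6.612 × 10⁻³ A

6.612 × 10⁻³ A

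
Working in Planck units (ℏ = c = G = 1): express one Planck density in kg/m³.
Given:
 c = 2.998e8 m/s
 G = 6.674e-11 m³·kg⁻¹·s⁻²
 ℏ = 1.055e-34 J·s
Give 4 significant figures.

From ℏ = c = G = 1 the density scale is ρ_P = c⁵/(ℏG²).
  = 2.422e42 / 4.699e-55
  = 5.154e96 kg/m³

5.154e96 kg/m³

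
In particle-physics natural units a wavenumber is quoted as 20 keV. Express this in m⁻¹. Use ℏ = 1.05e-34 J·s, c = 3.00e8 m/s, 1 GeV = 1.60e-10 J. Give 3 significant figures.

Inverse length is [E]/(ℏc).
1 GeV → 1/(ℏc) × (1 GeV in J) = 5.08e15 m⁻¹.
Convert the energy scale: 20 keV = 2.00e-5 GeV.
Result: 2.00e-5 × 5.08e15 = 1.02e11 m⁻¹.

1.02e11 m⁻¹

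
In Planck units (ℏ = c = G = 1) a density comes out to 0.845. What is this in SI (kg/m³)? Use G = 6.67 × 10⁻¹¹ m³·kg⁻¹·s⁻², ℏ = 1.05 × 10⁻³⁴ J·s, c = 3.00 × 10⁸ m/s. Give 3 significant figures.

4.40 × 10⁹⁶ kg/m³

One Planck density: ρ_P = c⁵/(ℏG²) = 5.20 × 10⁹⁶ kg/m³.
0.845 × 5.20 × 10⁹⁶ kg/m³ = 4.40 × 10⁹⁶ kg/m³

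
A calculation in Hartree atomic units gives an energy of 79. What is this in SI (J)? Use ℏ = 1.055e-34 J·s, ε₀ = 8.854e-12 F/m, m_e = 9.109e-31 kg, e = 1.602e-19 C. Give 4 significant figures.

One hartree: E_h = m_e e⁴/(4πε₀ℏ)² = 4.354e-18 J.
79 × 4.354e-18 J = 3.440e-16 J

3.440e-16 J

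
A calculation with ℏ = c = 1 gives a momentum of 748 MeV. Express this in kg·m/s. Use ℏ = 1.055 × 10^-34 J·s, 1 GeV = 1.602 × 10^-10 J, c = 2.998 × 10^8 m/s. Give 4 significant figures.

Momentum is [E]/c; divide by c.
1 GeV → 1/c × (1 GeV in J) = 5.344 × 10^-19 kg·m/s.
Convert the energy scale: 748 MeV = 0.748 GeV.
Result: 0.748 × 5.344 × 10^-19 = 3.997 × 10^-19 kg·m/s.

3.997 × 10^-19 kg·m/s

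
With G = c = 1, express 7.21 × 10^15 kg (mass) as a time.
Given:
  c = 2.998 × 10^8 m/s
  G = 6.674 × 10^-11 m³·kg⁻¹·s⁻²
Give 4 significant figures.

Mass → time via G/c³.
7.21 × 10^15 kg × (G/c³) = 1.786 × 10^-20 s

1.786 × 10^-20 s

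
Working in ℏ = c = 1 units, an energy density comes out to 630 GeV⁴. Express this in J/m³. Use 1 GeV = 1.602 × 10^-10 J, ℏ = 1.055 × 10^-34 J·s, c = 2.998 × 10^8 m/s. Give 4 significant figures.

1.311 × 10^40 J/m³

[E]/[L]³ = [E]⁴/(ℏc)³; restore (ℏc)⁻³.
1 GeV⁴ → 1/(ℏc)³ × (1 GeV in J)⁴ = 2.082 × 10^37 J/m³.
Result: 630 × 2.082 × 10^37 = 1.311 × 10^40 J/m³.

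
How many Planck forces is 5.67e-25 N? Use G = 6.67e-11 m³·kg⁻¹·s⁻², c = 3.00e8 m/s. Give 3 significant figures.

Planck force: F_P = c⁴/G = 1.21e44 N.
5.67e-25 / 1.21e44 = 4.67e-69

4.67e-69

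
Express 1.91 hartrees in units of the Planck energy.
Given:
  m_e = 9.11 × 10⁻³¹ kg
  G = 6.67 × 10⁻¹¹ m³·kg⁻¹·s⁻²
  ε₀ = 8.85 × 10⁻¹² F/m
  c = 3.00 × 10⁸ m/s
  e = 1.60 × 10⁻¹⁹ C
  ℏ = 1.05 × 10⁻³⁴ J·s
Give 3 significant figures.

4.28 × 10⁻²⁷

hartree: E_h = m_e e⁴/(4πε₀ℏ)² = 4.38 × 10⁻¹⁸ J
Planck energy: E_P = √(ℏc⁵/G) = 1.96 × 10⁹ J
1.91 × 4.38 × 10⁻¹⁸ / 1.96 × 10⁹ = 4.28 × 10⁻²⁷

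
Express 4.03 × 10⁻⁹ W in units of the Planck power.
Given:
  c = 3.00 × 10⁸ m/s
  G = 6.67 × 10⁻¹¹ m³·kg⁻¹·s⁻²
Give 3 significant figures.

Planck power: P_P = c⁵/G = 3.64 × 10⁵² W.
4.03 × 10⁻⁹ / 3.64 × 10⁵² = 1.11 × 10⁻⁶¹

1.11 × 10⁻⁶¹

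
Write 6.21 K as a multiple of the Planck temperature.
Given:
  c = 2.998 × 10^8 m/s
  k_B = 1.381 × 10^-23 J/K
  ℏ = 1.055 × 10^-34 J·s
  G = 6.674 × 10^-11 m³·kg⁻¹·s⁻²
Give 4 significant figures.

4.383 × 10^-32

Planck temperature: T_P = √(ℏc⁵/G) / k_B = 1.417 × 10^32 K.
6.21 / 1.417 × 10^32 = 4.383 × 10^-32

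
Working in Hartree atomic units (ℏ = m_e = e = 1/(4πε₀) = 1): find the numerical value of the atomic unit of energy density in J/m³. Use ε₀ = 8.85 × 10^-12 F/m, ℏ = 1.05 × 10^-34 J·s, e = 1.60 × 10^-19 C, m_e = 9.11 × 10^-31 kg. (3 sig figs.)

From ℏ = m_e = e = 1/(4πε₀) = 1 the energy density scale is u_au = E_h/a₀³ = m_e⁴e¹⁰/((4πε₀)⁵ℏ⁸).
E_h = 4.38 × 10^-18 J
a₀ = 5.26 × 10^-11 m
E_h/a₀³ = 3.01 × 10^13 J/m³

3.01 × 10^13 J/m³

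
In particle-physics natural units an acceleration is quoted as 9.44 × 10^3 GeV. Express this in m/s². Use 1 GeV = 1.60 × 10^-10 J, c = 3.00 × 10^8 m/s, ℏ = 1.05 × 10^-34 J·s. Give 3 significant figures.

Acceleration is [L]/[T]² = c·[E]/ℏ.
1 GeV → c/ℏ × (1 GeV in J) = 4.57 × 10^32 m/s².
Result: 9.44 × 10^3 × 4.57 × 10^32 = 4.32 × 10^36 m/s².

4.32 × 10^36 m/s²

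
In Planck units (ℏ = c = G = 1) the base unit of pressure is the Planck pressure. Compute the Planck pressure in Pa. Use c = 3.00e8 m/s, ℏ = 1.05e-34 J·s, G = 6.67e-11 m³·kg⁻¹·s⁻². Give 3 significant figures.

p_P = c⁷/(ℏG²)
  = 2.19e59 / 4.67e-55
  = 4.68e113 Pa

4.68e113 Pa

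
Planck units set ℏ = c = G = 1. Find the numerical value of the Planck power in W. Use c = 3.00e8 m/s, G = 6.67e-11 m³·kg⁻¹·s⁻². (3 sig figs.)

Dimensional analysis gives P_P = c⁵/G.
  = 2.43e42 / 6.67e-11
  = 3.64e52 W

3.64e52 W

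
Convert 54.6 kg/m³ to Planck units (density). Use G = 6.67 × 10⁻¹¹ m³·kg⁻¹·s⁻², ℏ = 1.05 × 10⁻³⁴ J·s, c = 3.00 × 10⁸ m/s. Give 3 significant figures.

Planck density: ρ_P = c⁵/(ℏG²) = 5.20 × 10⁹⁶ kg/m³.
54.6 / 5.20 × 10⁹⁶ = 1.05 × 10⁻⁹⁵

1.05 × 10⁻⁹⁵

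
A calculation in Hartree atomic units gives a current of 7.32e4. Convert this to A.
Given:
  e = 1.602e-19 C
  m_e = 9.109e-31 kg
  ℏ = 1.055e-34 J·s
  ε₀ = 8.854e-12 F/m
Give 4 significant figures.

484 A

One atomic unit of electric current: I_au = e E_h/ℏ = m_e e⁵/((4πε₀)²ℏ³) = 6.612e-3 A.
7.32e4 × 6.612e-3 A = 484 A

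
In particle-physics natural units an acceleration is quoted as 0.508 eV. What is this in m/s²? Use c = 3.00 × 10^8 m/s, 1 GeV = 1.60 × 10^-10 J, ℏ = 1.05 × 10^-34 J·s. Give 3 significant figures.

Acceleration is [L]/[T]² = c·[E]/ℏ.
1 GeV → c/ℏ × (1 GeV in J) = 4.57 × 10^32 m/s².
Convert the energy scale: 0.508 eV = 5.08 × 10^-10 GeV.
Result: 5.08 × 10^-10 × 4.57 × 10^32 = 2.32 × 10^23 m/s².

2.32 × 10^23 m/s²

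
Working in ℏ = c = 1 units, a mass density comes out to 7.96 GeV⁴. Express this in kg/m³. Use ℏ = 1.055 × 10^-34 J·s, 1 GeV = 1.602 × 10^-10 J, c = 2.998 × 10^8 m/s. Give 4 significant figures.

1.844 × 10^21 kg/m³

Mass density is [E]/(c²[L]³) = [E]⁴/(ℏ³c⁵).
1 GeV⁴ → 1/(ℏ³c⁵) × (1 GeV in J)⁴ = 2.316 × 10^20 kg/m³.
Result: 7.96 × 2.316 × 10^20 = 1.844 × 10^21 kg/m³.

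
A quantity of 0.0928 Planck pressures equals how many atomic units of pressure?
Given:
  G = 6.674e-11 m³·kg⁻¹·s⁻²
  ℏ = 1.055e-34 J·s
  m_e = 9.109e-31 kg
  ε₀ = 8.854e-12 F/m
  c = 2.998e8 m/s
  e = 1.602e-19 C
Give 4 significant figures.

1.468e99

Planck pressure: p_P = c⁷/(ℏG²) = 4.632e113 Pa
atomic unit of pressure: P_au = E_h/a₀³ = m_e⁴e¹⁰/((4πε₀)⁵ℏ⁸) = 2.929e13 Pa
0.0928 × 4.632e113 / 2.929e13 = 1.468e99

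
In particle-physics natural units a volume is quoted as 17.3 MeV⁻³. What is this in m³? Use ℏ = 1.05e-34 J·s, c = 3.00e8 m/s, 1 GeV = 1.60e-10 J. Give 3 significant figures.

Volume is [L]³ = [E]⁻³·(ℏc)³.
1 GeV⁻³ → (ℏc)³ × (1 GeV in J)⁻³ = 7.63e-48 m³.
Convert the energy scale: 17.3 MeV⁻³ = 1.73e10 GeV⁻³.
Result: 1.73e10 × 7.63e-48 = 1.32e-37 m³.

1.32e-37 m³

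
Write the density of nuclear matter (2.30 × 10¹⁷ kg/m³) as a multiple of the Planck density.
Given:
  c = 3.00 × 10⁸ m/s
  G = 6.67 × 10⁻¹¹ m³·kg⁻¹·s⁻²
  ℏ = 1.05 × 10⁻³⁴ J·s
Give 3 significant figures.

4.42 × 10⁻⁸⁰

Planck density: ρ_P = c⁵/(ℏG²) = 5.20 × 10⁹⁶ kg/m³.
2.30 × 10¹⁷ / 5.20 × 10⁹⁶ = 4.42 × 10⁻⁸⁰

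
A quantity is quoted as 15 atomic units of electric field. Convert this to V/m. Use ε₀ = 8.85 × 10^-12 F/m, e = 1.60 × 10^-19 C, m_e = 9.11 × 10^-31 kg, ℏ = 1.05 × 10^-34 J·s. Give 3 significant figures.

One atomic unit of electric field: E_au = E_h/(e a₀) = m_e²e⁵/((4πε₀)³ℏ⁴) = 5.20 × 10^11 V/m.
15 × 5.20 × 10^11 V/m = 7.81 × 10^12 V/m

7.81 × 10^12 V/m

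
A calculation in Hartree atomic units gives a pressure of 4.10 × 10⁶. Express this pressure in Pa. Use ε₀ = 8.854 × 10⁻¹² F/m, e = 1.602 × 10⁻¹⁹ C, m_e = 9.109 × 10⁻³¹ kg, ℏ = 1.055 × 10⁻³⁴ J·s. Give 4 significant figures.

1.201 × 10²⁰ Pa

One atomic unit of pressure: P_au = E_h/a₀³ = m_e⁴e¹⁰/((4πε₀)⁵ℏ⁸) = 2.929 × 10¹³ Pa.
4.10 × 10⁶ × 2.929 × 10¹³ Pa = 1.201 × 10²⁰ Pa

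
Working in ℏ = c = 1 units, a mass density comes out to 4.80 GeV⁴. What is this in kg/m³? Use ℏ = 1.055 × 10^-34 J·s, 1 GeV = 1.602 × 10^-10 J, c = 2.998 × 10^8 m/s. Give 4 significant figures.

Mass density is [E]/(c²[L]³) = [E]⁴/(ℏ³c⁵).
1 GeV⁴ → 1/(ℏ³c⁵) × (1 GeV in J)⁴ = 2.316 × 10^20 kg/m³.
Result: 4.80 × 2.316 × 10^20 = 1.112 × 10^21 kg/m³.

1.112 × 10^21 kg/m³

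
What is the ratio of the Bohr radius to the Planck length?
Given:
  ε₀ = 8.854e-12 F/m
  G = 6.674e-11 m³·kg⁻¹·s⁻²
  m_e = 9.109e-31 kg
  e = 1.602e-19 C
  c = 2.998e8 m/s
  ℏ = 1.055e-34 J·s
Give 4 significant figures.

Bohr radius: a₀ = 4πε₀ℏ²/(m_e e²) = 5.297e-11 m
Planck length: ℓ_P = √(ℏG/c³) = 1.616e-35 m
ratio = 5.297e-11 / 1.616e-35 = 3.277e24

3.277e24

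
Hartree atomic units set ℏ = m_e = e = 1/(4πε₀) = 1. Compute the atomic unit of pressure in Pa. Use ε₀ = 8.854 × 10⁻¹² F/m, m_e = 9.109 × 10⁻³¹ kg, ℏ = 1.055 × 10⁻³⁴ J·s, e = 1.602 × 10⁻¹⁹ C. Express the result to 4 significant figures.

2.929 × 10¹³ Pa

From ℏ = m_e = e = 1/(4πε₀) = 1 the pressure scale is P_au = E_h/a₀³ = m_e⁴e¹⁰/((4πε₀)⁵ℏ⁸).
E_h = 4.354 × 10⁻¹⁸ J
a₀ = 5.297 × 10⁻¹¹ m
E_h/a₀³ = 2.929 × 10¹³ Pa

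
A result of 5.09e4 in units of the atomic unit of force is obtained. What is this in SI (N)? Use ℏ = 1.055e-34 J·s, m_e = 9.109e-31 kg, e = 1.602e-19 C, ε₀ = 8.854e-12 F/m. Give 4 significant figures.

One atomic unit of force: F_au = E_h/a₀ = m_e²e⁶/((4πε₀)³ℏ⁴) = 8.220e-8 N.
5.09e4 × 8.220e-8 N = 4.184e-3 N

4.184e-3 N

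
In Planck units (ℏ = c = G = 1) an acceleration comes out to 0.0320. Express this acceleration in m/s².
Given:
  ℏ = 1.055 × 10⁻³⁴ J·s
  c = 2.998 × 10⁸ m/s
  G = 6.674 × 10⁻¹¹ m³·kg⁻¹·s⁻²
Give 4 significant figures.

One Planck acceleration: a_P = √(c⁷/(ℏG)) = 5.560 × 10⁵¹ m/s².
0.0320 × 5.560 × 10⁵¹ m/s² = 1.779 × 10⁵⁰ m/s²

1.779 × 10⁵⁰ m/s²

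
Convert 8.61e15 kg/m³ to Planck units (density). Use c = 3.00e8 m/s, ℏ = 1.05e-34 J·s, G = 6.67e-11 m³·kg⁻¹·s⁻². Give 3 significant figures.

Planck density: ρ_P = c⁵/(ℏG²) = 5.20e96 kg/m³.
8.61e15 / 5.20e96 = 1.66e-81

1.66e-81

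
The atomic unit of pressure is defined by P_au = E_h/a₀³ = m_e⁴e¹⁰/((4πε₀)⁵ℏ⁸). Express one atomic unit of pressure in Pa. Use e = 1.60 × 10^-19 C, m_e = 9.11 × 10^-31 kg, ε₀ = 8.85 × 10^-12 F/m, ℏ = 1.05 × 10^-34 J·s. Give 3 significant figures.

P_au = E_h/a₀³ = m_e⁴e¹⁰/((4πε₀)⁵ℏ⁸)
E_h = 4.38 × 10^-18 J
a₀ = 5.26 × 10^-11 m
E_h/a₀³ = 3.01 × 10^13 Pa

3.01 × 10^13 Pa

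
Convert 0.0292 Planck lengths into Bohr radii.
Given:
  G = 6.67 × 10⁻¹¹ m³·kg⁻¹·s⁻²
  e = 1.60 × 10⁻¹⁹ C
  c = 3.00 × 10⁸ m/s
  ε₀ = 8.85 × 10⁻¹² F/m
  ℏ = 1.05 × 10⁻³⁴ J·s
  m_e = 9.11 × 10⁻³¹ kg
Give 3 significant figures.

8.95 × 10⁻²⁷

Planck length: ℓ_P = √(ℏG/c³) = 1.61 × 10⁻³⁵ m
Bohr radius: a₀ = 4πε₀ℏ²/(m_e e²) = 5.26 × 10⁻¹¹ m
0.0292 × 1.61 × 10⁻³⁵ / 5.26 × 10⁻¹¹ = 8.95 × 10⁻²⁷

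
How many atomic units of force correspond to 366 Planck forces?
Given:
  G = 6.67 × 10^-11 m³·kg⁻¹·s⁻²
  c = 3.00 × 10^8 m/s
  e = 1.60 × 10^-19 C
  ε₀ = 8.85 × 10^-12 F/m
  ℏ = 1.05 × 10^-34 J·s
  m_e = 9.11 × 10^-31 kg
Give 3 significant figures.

Planck force: F_P = c⁴/G = 1.21 × 10^44 N
atomic unit of force: F_au = E_h/a₀ = m_e²e⁶/((4πε₀)³ℏ⁴) = 8.33 × 10^-8 N
366 × 1.21 × 10^44 / 8.33 × 10^-8 = 5.34 × 10^53

5.34 × 10^53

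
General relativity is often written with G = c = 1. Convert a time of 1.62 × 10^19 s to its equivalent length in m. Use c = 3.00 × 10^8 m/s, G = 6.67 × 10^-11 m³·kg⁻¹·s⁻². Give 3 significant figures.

Time → length via c.
1.62 × 10^19 s × (c) = 4.86 × 10^27 m

4.86 × 10^27 m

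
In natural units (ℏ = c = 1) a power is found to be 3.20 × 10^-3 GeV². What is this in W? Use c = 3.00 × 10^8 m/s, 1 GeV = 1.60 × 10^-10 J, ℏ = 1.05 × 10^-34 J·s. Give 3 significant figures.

Power is [E]/[T] = [E]²/ℏ.
1 GeV² → 1/ℏ × (1 GeV in J)² = 2.44 × 10^14 W.
Result: 3.20 × 10^-3 × 2.44 × 10^14 = 7.80 × 10^11 W.

7.80 × 10^11 W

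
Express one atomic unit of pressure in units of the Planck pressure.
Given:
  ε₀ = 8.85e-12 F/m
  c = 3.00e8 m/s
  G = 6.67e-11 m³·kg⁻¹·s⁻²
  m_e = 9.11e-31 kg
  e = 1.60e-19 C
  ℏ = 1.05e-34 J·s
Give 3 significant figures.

6.44e-101

atomic unit of pressure: P_au = E_h/a₀³ = m_e⁴e¹⁰/((4πε₀)⁵ℏ⁸) = 3.01e13 Pa
Planck pressure: p_P = c⁷/(ℏG²) = 4.68e113 Pa
ratio = 3.01e13 / 4.68e113 = 6.44e-101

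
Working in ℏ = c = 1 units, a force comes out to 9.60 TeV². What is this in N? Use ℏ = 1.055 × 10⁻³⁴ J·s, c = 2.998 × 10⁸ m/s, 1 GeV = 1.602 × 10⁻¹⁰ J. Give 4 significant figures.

Force is [E]/[L] = [E]²/(ℏc); restore (ℏc)⁻¹.
1 GeV² → 1/(ℏc) × (1 GeV in J)² = 8.114 × 10⁵ N.
Convert the energy scale: 9.60 TeV² = 9.60 × 10⁶ GeV².
Result: 9.60 × 10⁶ × 8.114 × 10⁵ = 7.790 × 10¹² N.

7.790 × 10¹² N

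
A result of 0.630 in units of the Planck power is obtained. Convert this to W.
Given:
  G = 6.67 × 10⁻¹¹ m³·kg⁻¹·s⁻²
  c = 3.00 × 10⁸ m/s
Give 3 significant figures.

One Planck power: P_P = c⁵/G = 3.64 × 10⁵² W.
0.630 × 3.64 × 10⁵² W = 2.30 × 10⁵² W

2.30 × 10⁵² W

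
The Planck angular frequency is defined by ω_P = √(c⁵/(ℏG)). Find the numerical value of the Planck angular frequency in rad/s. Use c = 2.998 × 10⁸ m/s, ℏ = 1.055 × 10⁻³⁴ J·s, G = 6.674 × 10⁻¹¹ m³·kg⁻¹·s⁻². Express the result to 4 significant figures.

ω_P = √(c⁵/(ℏG))
  = √(3.440 × 10⁸⁶)
  = 1.855 × 10⁴³ rad/s

1.855 × 10⁴³ rad/s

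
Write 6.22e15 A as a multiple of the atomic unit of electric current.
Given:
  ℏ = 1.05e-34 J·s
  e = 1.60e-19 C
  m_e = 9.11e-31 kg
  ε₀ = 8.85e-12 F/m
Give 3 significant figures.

atomic unit of electric current: I_au = e E_h/ℏ = m_e e⁵/((4πε₀)²ℏ³) = 6.67e-3 A.
6.22e15 / 6.67e-3 = 9.32e17

9.32e17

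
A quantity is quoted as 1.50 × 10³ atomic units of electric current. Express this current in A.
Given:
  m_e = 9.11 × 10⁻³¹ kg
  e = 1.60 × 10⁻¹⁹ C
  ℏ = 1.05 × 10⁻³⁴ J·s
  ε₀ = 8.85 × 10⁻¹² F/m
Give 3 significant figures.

10 A

One atomic unit of electric current: I_au = e E_h/ℏ = m_e e⁵/((4πε₀)²ℏ³) = 6.67 × 10⁻³ A.
1.50 × 10³ × 6.67 × 10⁻³ A = 10 A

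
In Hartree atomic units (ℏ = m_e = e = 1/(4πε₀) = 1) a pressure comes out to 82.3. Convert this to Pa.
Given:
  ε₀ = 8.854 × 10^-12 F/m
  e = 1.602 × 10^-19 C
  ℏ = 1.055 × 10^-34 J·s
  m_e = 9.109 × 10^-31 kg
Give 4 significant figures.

2.411 × 10^15 Pa

One atomic unit of pressure: P_au = E_h/a₀³ = m_e⁴e¹⁰/((4πε₀)⁵ℏ⁸) = 2.929 × 10^13 Pa.
82.3 × 2.929 × 10^13 Pa = 2.411 × 10^15 Pa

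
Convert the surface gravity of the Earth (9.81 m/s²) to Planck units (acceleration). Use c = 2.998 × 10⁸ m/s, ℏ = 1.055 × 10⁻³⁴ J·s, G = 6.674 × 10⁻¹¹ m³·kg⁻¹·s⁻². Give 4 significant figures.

Planck acceleration: a_P = √(c⁷/(ℏG)) = 5.560 × 10⁵¹ m/s².
9.81 / 5.560 × 10⁵¹ = 1.764 × 10⁻⁵¹

1.764 × 10⁻⁵¹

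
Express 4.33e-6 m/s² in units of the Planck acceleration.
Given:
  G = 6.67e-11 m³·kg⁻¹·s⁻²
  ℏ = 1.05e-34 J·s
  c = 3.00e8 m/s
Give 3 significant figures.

Planck acceleration: a_P = √(c⁷/(ℏG)) = 5.59e51 m/s².
4.33e-6 / 5.59e51 = 7.75e-58

7.75e-58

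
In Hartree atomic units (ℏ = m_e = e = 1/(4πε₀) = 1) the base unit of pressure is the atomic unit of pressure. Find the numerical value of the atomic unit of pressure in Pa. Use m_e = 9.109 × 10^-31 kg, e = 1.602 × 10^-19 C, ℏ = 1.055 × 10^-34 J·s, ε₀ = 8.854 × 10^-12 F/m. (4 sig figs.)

2.929 × 10^13 Pa

P_au = E_h/a₀³ = m_e⁴e¹⁰/((4πε₀)⁵ℏ⁸)
E_h = 4.354 × 10^-18 J
a₀ = 5.297 × 10^-11 m
E_h/a₀³ = 2.929 × 10^13 Pa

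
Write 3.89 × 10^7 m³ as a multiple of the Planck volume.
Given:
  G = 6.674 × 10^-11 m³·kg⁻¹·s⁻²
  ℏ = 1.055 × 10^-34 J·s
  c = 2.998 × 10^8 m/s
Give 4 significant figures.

9.209 × 10^111

Planck volume: V_P = (ℏG/c³)^(3/2) = 4.224 × 10^-105 m³.
3.89 × 10^7 / 4.224 × 10^-105 = 9.209 × 10^111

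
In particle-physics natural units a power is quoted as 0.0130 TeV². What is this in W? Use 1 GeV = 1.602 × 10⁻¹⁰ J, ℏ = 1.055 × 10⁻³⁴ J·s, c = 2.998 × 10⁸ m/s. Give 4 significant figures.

Power is [E]/[T] = [E]²/ℏ.
1 GeV² → 1/ℏ × (1 GeV in J)² = 2.433 × 10¹⁴ W.
Convert the energy scale: 0.0130 TeV² = 1.30 × 10⁴ GeV².
Result: 1.30 × 10⁴ × 2.433 × 10¹⁴ = 3.162 × 10¹⁸ W.

3.162 × 10¹⁸ W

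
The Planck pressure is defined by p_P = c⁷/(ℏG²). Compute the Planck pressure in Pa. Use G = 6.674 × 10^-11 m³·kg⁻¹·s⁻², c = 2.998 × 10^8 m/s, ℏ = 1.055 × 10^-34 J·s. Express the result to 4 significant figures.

p_P = c⁷/(ℏG²)
  = 2.177 × 10^59 / 4.699 × 10^-55
  = 4.632 × 10^113 Pa

4.632 × 10^113 Pa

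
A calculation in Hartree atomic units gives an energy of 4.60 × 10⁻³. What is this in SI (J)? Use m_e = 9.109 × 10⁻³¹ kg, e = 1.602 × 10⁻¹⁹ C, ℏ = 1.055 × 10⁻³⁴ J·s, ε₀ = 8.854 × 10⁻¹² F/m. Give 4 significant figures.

2.003 × 10⁻²⁰ J

One hartree: E_h = m_e e⁴/(4πε₀ℏ)² = 4.354 × 10⁻¹⁸ J.
4.60 × 10⁻³ × 4.354 × 10⁻¹⁸ J = 2.003 × 10⁻²⁰ J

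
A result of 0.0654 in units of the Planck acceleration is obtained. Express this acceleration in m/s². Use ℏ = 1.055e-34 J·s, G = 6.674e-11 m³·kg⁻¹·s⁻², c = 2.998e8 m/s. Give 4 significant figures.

One Planck acceleration: a_P = √(c⁷/(ℏG)) = 5.560e51 m/s².
0.0654 × 5.560e51 m/s² = 3.636e50 m/s²

3.636e50 m/s²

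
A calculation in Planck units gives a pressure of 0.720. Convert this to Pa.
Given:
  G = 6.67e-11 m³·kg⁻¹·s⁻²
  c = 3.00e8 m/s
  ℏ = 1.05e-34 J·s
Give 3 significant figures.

One Planck pressure: p_P = c⁷/(ℏG²) = 4.68e113 Pa.
0.720 × 4.68e113 Pa = 3.37e113 Pa

3.37e113 Pa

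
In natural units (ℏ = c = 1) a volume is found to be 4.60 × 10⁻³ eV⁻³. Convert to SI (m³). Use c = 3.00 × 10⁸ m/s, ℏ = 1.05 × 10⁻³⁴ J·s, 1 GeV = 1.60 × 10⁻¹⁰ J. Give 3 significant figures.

Volume is [L]³ = [E]⁻³·(ℏc)³.
1 GeV⁻³ → (ℏc)³ × (1 GeV in J)⁻³ = 7.63 × 10⁻⁴⁸ m³.
Convert the energy scale: 4.60 × 10⁻³ eV⁻³ = 4.60 × 10²⁴ GeV⁻³.
Result: 4.60 × 10²⁴ × 7.63 × 10⁻⁴⁸ = 3.51 × 10⁻²³ m³.

3.51 × 10⁻²³ m³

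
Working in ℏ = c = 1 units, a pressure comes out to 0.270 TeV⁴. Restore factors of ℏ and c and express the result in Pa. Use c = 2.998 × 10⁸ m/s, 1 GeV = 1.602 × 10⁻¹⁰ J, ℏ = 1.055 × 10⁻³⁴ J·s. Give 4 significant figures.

5.620 × 10⁴⁸ Pa

Pressure is [E]/[L]³ = [E]⁴/(ℏc)³.
1 GeV⁴ → 1/(ℏc)³ × (1 GeV in J)⁴ = 2.082 × 10³⁷ Pa.
Convert the energy scale: 0.270 TeV⁴ = 2.70 × 10¹¹ GeV⁴.
Result: 2.70 × 10¹¹ × 2.082 × 10³⁷ = 5.620 × 10⁴⁸ Pa.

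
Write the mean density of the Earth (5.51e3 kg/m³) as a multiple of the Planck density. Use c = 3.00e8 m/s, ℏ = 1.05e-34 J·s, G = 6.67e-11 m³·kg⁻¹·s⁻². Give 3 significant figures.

1.06e-93

Planck density: ρ_P = c⁵/(ℏG²) = 5.20e96 kg/m³.
5.51e3 / 5.20e96 = 1.06e-93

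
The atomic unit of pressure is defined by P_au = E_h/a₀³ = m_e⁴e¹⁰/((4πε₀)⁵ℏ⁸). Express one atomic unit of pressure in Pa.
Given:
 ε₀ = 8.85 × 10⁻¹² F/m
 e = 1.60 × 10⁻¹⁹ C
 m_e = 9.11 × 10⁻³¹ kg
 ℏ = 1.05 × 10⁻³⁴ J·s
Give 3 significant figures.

P_au = E_h/a₀³ = m_e⁴e¹⁰/((4πε₀)⁵ℏ⁸)
E_h = 4.38 × 10⁻¹⁸ J
a₀ = 5.26 × 10⁻¹¹ m
E_h/a₀³ = 3.01 × 10¹³ Pa

3.01 × 10¹³ Pa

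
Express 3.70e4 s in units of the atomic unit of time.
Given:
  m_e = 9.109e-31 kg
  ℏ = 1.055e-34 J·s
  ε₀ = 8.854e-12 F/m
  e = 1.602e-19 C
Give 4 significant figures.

atomic unit of time: τ_au = (4πε₀)²ℏ³/(m_e e⁴) = 2.423e-17 s.
3.70e4 / 2.423e-17 = 1.527e21

1.527e21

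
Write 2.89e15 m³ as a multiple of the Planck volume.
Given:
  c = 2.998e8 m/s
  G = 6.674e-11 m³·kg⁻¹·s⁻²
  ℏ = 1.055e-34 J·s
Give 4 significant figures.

6.842e119

Planck volume: V_P = (ℏG/c³)^(3/2) = 4.224e-105 m³.
2.89e15 / 4.224e-105 = 6.842e119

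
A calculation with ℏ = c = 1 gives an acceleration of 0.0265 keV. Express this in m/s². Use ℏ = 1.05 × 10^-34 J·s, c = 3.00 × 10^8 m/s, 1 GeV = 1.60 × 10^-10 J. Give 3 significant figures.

Acceleration is [L]/[T]² = c·[E]/ℏ.
1 GeV → c/ℏ × (1 GeV in J) = 4.57 × 10^32 m/s².
Convert the energy scale: 0.0265 keV = 2.65 × 10^-8 GeV.
Result: 2.65 × 10^-8 × 4.57 × 10^32 = 1.21 × 10^25 m/s².

1.21 × 10^25 m/s²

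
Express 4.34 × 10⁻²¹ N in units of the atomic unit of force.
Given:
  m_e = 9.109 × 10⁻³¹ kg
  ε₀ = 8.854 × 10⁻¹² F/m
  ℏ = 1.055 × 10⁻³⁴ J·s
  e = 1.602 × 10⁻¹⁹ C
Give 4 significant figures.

atomic unit of force: F_au = E_h/a₀ = m_e²e⁶/((4πε₀)³ℏ⁴) = 8.220 × 10⁻⁸ N.
4.34 × 10⁻²¹ / 8.220 × 10⁻⁸ = 5.280 × 10⁻¹⁴

5.280 × 10⁻¹⁴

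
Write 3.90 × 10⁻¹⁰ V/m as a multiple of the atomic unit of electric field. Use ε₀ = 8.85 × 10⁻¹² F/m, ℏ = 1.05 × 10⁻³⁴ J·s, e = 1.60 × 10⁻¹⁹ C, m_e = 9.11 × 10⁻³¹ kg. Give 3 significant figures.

atomic unit of electric field: E_au = E_h/(e a₀) = m_e²e⁵/((4πε₀)³ℏ⁴) = 5.20 × 10¹¹ V/m.
3.90 × 10⁻¹⁰ / 5.20 × 10¹¹ = 7.49 × 10⁻²²

7.49 × 10⁻²²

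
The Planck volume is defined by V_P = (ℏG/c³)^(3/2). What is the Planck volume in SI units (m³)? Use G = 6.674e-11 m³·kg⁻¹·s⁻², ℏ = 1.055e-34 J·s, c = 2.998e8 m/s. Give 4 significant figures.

4.224e-105 m³

V_P = (ℏG/c³)^(3/2)
  = √(1.784e-209)
  = 4.224e-105 m³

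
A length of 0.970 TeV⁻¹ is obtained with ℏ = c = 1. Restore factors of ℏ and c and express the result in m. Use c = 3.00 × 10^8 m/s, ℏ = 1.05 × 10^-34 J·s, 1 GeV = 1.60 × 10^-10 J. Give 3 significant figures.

1.91 × 10^-19 m

A length is [E]⁻¹ in ℏ=c=1; restore one factor of ℏc.
1 GeV⁻¹ → ℏc × (1 GeV in J)⁻¹ = 1.97 × 10^-16 m.
Convert the energy scale: 0.970 TeV⁻¹ = 9.70 × 10^-4 GeV⁻¹.
Result: 9.70 × 10^-4 × 1.97 × 10^-16 = 1.91 × 10^-19 m.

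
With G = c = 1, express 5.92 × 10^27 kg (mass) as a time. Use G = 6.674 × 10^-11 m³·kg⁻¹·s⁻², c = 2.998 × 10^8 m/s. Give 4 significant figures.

1.466 × 10^-8 s

Mass → time via G/c³.
5.92 × 10^27 kg × (G/c³) = 1.466 × 10^-8 s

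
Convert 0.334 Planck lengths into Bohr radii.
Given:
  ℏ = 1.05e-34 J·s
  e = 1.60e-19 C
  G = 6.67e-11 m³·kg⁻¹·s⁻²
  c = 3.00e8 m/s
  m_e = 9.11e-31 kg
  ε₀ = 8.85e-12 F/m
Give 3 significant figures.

1.02e-25

Planck length: ℓ_P = √(ℏG/c³) = 1.61e-35 m
Bohr radius: a₀ = 4πε₀ℏ²/(m_e e²) = 5.26e-11 m
0.334 × 1.61e-35 / 5.26e-11 = 1.02e-25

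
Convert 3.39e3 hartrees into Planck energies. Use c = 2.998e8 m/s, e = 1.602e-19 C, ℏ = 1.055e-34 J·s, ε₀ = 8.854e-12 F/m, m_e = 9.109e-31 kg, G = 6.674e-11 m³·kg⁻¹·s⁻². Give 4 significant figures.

hartree: E_h = m_e e⁴/(4πε₀ℏ)² = 4.354e-18 J
Planck energy: E_P = √(ℏc⁵/G) = 1.957e9 J
3.39e3 × 4.354e-18 / 1.957e9 = 7.544e-24

7.544e-24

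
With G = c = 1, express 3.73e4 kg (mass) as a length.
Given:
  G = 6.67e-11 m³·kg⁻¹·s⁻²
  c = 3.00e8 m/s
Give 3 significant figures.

2.76e-23 m

In G = c = 1 units mass has dimensions of length; the conversion factor is G/c².
3.73e4 kg × (G/c²) = 2.76e-23 m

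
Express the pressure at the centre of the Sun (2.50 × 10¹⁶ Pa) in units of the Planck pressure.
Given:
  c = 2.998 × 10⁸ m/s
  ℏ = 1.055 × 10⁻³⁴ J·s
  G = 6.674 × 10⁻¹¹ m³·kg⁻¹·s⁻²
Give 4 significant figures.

5.397 × 10⁻⁹⁸

Planck pressure: p_P = c⁷/(ℏG²) = 4.632 × 10¹¹³ Pa.
2.50 × 10¹⁶ / 4.632 × 10¹¹³ = 5.397 × 10⁻⁹⁸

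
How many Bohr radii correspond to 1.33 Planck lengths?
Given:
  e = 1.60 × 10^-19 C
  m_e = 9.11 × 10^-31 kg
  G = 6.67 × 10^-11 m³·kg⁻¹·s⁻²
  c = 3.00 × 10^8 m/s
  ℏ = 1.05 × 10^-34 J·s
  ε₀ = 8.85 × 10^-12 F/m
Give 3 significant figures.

Planck length: ℓ_P = √(ℏG/c³) = 1.61 × 10^-35 m
Bohr radius: a₀ = 4πε₀ℏ²/(m_e e²) = 5.26 × 10^-11 m
1.33 × 1.61 × 10^-35 / 5.26 × 10^-11 = 4.07 × 10^-25

4.07 × 10^-25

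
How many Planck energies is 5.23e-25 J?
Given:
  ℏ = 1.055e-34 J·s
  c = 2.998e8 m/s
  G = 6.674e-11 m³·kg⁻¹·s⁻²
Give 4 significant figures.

Planck energy: E_P = √(ℏc⁵/G) = 1.957e9 J.
5.23e-25 / 1.957e9 = 2.673e-34

2.673e-34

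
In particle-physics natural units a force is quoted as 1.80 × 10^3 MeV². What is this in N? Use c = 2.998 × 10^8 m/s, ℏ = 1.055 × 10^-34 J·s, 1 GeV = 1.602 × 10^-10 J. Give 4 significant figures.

Force is [E]/[L] = [E]²/(ℏc); restore (ℏc)⁻¹.
1 GeV² → 1/(ℏc) × (1 GeV in J)² = 8.114 × 10^5 N.
Convert the energy scale: 1.80 × 10^3 MeV² = 1.80 × 10^-3 GeV².
Result: 1.80 × 10^-3 × 8.114 × 10^5 = 1.461 × 10^3 N.

1.461 × 10^3 N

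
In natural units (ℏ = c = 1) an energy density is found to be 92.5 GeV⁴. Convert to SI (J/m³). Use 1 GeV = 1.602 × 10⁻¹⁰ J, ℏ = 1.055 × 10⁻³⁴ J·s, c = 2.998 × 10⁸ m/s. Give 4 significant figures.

[E]/[L]³ = [E]⁴/(ℏc)³; restore (ℏc)⁻³.
1 GeV⁴ → 1/(ℏc)³ × (1 GeV in J)⁴ = 2.082 × 10³⁷ J/m³.
Result: 92.5 × 2.082 × 10³⁷ = 1.925 × 10³⁹ J/m³.

1.925 × 10³⁹ J/m³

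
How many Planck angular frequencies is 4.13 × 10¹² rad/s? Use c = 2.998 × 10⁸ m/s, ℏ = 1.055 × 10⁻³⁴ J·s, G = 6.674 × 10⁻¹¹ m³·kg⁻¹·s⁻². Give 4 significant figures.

Planck angular frequency: ω_P = √(c⁵/(ℏG)) = 1.855 × 10⁴³ rad/s.
4.13 × 10¹² / 1.855 × 10⁴³ = 2.227 × 10⁻³¹

2.227 × 10⁻³¹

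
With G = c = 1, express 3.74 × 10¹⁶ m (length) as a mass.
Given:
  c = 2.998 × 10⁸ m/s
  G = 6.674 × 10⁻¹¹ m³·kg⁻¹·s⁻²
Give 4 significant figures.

Length → mass via c²/G.
3.74 × 10¹⁶ m × (c²/G) = 5.037 × 10⁴³ kg

5.037 × 10⁴³ kg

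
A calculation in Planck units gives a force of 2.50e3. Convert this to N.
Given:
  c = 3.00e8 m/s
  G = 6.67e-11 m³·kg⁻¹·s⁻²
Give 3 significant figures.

One Planck force: F_P = c⁴/G = 1.21e44 N.
2.50e3 × 1.21e44 N = 3.04e47 N

3.04e47 N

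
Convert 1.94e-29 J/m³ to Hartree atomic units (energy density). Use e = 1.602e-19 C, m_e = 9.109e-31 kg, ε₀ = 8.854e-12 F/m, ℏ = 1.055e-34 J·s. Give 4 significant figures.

atomic unit of energy density: u_au = E_h/a₀³ = m_e⁴e¹⁰/((4πε₀)⁵ℏ⁸) = 2.929e13 J/m³.
1.94e-29 / 2.929e13 = 6.623e-43

6.623e-43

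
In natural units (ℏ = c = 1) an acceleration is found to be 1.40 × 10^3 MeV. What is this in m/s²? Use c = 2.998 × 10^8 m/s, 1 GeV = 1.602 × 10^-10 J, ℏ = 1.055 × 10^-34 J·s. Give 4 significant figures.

Acceleration is [L]/[T]² = c·[E]/ℏ.
1 GeV → c/ℏ × (1 GeV in J) = 4.552 × 10^32 m/s².
Convert the energy scale: 1.40 × 10^3 MeV = 1.40 GeV.
Result: 1.40 × 4.552 × 10^32 = 6.373 × 10^32 m/s².

6.373 × 10^32 m/s²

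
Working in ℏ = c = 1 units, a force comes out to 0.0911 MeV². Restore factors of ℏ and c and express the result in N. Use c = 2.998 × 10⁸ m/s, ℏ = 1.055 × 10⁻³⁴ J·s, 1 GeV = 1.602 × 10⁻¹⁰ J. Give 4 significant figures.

0.07392 N

Force is [E]/[L] = [E]²/(ℏc); restore (ℏc)⁻¹.
1 GeV² → 1/(ℏc) × (1 GeV in J)² = 8.114 × 10⁵ N.
Convert the energy scale: 0.0911 MeV² = 9.11 × 10⁻⁸ GeV².
Result: 9.11 × 10⁻⁸ × 8.114 × 10⁵ = 0.07392 N.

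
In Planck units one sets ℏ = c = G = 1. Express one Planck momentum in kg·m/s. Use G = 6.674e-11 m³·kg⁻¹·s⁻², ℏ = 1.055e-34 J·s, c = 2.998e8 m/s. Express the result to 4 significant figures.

p_P = √(ℏc³/G)
  = √(42.60)
  = 6.527 kg·m/s

6.527 kg·m/s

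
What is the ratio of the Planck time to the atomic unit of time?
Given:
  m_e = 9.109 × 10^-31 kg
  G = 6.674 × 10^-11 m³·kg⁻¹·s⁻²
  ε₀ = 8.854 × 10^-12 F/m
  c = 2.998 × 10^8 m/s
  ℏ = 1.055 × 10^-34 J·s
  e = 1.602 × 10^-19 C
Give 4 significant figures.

Planck time: t_P = √(ℏG/c⁵) = 5.392 × 10^-44 s
atomic unit of time: τ_au = (4πε₀)²ℏ³/(m_e e⁴) = 2.423 × 10^-17 s
ratio = 5.392 × 10^-44 / 2.423 × 10^-17 = 2.225 × 10^-27

2.225 × 10^-27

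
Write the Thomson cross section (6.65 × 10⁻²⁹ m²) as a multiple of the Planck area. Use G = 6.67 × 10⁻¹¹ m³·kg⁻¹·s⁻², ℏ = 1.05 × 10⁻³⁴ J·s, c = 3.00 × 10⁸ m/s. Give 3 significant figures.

2.56 × 10⁴¹

Planck area: A_P = ℏG/c³ = 2.59 × 10⁻⁷⁰ m².
6.65 × 10⁻²⁹ / 2.59 × 10⁻⁷⁰ = 2.56 × 10⁴¹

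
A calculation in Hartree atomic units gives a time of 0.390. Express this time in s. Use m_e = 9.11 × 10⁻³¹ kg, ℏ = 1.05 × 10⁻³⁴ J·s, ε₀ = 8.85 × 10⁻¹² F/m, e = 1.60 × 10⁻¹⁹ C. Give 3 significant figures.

One atomic unit of time: τ_au = (4πε₀)²ℏ³/(m_e e⁴) = 2.40 × 10⁻¹⁷ s.
0.390 × 2.40 × 10⁻¹⁷ s = 9.35 × 10⁻¹⁸ s

9.35 × 10⁻¹⁸ s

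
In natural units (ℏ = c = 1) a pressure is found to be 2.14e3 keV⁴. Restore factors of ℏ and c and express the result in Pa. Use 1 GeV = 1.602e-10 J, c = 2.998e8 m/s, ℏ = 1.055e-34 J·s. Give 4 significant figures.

Pressure is [E]/[L]³ = [E]⁴/(ℏc)³.
1 GeV⁴ → 1/(ℏc)³ × (1 GeV in J)⁴ = 2.082e37 Pa.
Convert the energy scale: 2.14e3 keV⁴ = 2.14e-21 GeV⁴.
Result: 2.14e-21 × 2.082e37 = 4.455e16 Pa.

4.455e16 Pa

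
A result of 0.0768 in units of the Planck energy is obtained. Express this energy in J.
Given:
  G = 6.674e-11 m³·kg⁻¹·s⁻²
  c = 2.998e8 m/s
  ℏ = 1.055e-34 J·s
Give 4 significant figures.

One Planck energy: E_P = √(ℏc⁵/G) = 1.957e9 J.
0.0768 × 1.957e9 J = 1.503e8 J

1.503e8 J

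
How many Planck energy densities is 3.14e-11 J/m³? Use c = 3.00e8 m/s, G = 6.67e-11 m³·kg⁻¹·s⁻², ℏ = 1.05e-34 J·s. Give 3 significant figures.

6.71e-125

Planck energy density: u_P = c⁷/(ℏG²) = 4.68e113 J/m³.
3.14e-11 / 4.68e113 = 6.71e-125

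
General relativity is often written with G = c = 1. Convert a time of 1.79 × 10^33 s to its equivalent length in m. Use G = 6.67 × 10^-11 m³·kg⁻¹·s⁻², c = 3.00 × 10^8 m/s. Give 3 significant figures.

Time → length via c.
1.79 × 10^33 s × (c) = 5.37 × 10^41 m

5.37 × 10^41 m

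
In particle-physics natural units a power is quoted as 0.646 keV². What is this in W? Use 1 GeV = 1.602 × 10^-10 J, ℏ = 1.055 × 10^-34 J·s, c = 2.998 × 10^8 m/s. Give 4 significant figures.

157.1 W

Power is [E]/[T] = [E]²/ℏ.
1 GeV² → 1/ℏ × (1 GeV in J)² = 2.433 × 10^14 W.
Convert the energy scale: 0.646 keV² = 6.46 × 10^-13 GeV².
Result: 6.46 × 10^-13 × 2.433 × 10^14 = 157.1 W.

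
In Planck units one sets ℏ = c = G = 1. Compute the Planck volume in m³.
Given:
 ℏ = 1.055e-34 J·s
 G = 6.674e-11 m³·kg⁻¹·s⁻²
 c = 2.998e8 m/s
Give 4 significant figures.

V_P = (ℏG/c³)^(3/2)
  = √(1.784e-209)
  = 4.224e-105 m³

4.224e-105 m³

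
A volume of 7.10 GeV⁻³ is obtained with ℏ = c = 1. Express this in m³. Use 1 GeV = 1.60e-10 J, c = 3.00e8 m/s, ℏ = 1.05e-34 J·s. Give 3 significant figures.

Volume is [L]³ = [E]⁻³·(ℏc)³.
1 GeV⁻³ → (ℏc)³ × (1 GeV in J)⁻³ = 7.63e-48 m³.
Result: 7.10 × 7.63e-48 = 5.42e-47 m³.

5.42e-47 m³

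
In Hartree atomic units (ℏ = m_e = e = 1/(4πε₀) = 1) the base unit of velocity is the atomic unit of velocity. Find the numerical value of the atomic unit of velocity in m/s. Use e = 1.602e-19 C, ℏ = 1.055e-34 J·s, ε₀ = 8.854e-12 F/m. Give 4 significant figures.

2.186e6 m/s

v_au = e²/(4πε₀ℏ)
  = 2.566e-38 / 1.174e-44
  = 2.186e6 m/s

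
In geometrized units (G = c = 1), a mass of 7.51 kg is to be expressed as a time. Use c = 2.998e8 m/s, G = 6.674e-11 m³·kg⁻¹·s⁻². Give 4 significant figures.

1.860e-35 s

Mass → time via G/c³.
7.51 kg × (G/c³) = 1.860e-35 s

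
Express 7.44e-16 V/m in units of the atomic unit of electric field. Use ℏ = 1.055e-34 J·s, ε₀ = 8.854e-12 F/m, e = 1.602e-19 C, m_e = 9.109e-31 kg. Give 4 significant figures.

atomic unit of electric field: E_au = E_h/(e a₀) = m_e²e⁵/((4πε₀)³ℏ⁴) = 5.131e11 V/m.
7.44e-16 / 5.131e11 = 1.450e-27

1.450e-27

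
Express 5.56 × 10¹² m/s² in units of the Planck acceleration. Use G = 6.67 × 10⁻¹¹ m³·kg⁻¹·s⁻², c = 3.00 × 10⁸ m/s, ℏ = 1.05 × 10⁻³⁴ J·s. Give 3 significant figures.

9.95 × 10⁻⁴⁰

Planck acceleration: a_P = √(c⁷/(ℏG)) = 5.59 × 10⁵¹ m/s².
5.56 × 10¹² / 5.59 × 10⁵¹ = 9.95 × 10⁻⁴⁰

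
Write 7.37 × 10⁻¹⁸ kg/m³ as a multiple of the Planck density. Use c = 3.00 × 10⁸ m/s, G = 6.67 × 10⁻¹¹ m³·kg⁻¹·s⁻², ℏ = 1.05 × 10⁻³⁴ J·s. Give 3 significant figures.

1.42 × 10⁻¹¹⁴

Planck density: ρ_P = c⁵/(ℏG²) = 5.20 × 10⁹⁶ kg/m³.
7.37 × 10⁻¹⁸ / 5.20 × 10⁹⁶ = 1.42 × 10⁻¹¹⁴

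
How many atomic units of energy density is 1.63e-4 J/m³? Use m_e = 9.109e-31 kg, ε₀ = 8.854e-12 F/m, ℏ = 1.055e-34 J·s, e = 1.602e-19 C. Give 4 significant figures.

atomic unit of energy density: u_au = E_h/a₀³ = m_e⁴e¹⁰/((4πε₀)⁵ℏ⁸) = 2.929e13 J/m³.
1.63e-4 / 2.929e13 = 5.565e-18

5.565e-18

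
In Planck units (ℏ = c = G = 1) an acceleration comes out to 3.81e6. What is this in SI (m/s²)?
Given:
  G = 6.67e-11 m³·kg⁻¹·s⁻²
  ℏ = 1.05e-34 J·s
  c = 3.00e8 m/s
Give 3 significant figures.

One Planck acceleration: a_P = √(c⁷/(ℏG)) = 5.59e51 m/s².
3.81e6 × 5.59e51 m/s² = 2.13e58 m/s²

2.13e58 m/s²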